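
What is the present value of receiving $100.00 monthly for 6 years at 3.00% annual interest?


Present value of an ordinary annuity: PV = PMT × (1 − (1 + r)^(−n)) / r
Monthly rate r = 0.03/12 = 0.0025, n = 72
PV = $100.00 × (1 − (1 + 0.03/12)^(−72)) / (0.03/12)
PV = $100.00 × 65.816858
PV = $6,581.69

PV = PMT × (1-(1+r)^(-n))/r = $6,581.69


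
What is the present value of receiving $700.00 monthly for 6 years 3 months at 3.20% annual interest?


Present value of an ordinary annuity: PV = PMT × (1 − (1 + r)^(−n)) / r
Monthly rate r = 0.032/12 ≈ 0.00266667, n = 75
PV = $700.00 × (1 − (1 + 0.032/12)^(−75)) / (0.032/12)
PV = $700.00 × 67.894229
PV = $47,525.96

PV = PMT × (1-(1+r)^(-n))/r = $47,525.96


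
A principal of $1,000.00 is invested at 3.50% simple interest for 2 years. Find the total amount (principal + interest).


Total amount formula: A = P(1 + rt) = P + P·r·t
Interest: I = P × r × t = $1,000.00 × 0.035 × 2 = $70.00
A = P + I = $1,000.00 + $70.00 = $1,070.00

A = P + I = P(1 + rt) = $1,070.00


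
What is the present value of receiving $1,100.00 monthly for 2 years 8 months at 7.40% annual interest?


Present value of an ordinary annuity: PV = PMT × (1 − (1 + r)^(−n)) / r
Monthly rate r = 0.074/12 ≈ 0.00616667, n = 32
PV = $1,100.00 × (1 − (1 + 0.074/12)^(−32)) / (0.074/12)
PV = $1,100.00 × 28.959805
PV = $31,855.79

PV = PMT × (1-(1+r)^(-n))/r = $31,855.79


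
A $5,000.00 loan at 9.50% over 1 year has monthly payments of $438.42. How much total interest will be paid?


Total paid over the life of the loan = PMT × n.
Total paid = $438.42 × 12 = $5,261.04
Total interest = total paid − principal = $5,261.04 − $5,000.00 = $261.04

Total interest = (PMT × n) - PV = $261.04


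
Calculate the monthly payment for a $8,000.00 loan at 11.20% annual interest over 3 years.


Loan payment formula: PMT = PV × r / (1 − (1 + r)^(−n))
Monthly rate r = 0.112/12 ≈ 0.00933333, n = 36 months
Denominator: 1 − (1 + 0.112/12)^(−36) = 0.284262
PMT = $8,000.00 × (0.112/12) / 0.284262
PMT = $262.67 per month

PMT = PV × r / (1-(1+r)^(-n)) = $262.67/month


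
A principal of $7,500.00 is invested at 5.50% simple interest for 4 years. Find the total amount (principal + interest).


Total amount formula: A = P(1 + rt) = P + P·r·t
Interest: I = P × r × t = $7,500.00 × 0.055 × 4 = $1,650.00
A = P + I = $7,500.00 + $1,650.00 = $9,150.00

A = P + I = P(1 + rt) = $9,150.00


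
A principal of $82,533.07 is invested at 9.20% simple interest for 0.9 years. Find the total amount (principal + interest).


Total amount formula: A = P(1 + rt) = P + P·r·t
Interest: I = P × r × t = $82,533.07 × 0.092 × 0.9 = $6,833.74
A = P + I = $82,533.07 + $6,833.74 = $89,366.81

A = P + I = P(1 + rt) = $89,366.81


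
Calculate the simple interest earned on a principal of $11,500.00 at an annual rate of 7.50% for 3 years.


Simple interest formula: I = P × r × t
I = $11,500.00 × 0.075 × 3
I = $2,587.50

I = P × r × t = $2,587.50


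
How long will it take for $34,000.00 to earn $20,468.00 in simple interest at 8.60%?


Rearrange the simple interest formula for t:
I = P × r × t  ⇒  t = I / (P × r)
t = $20,468.00 / ($34,000.00 × 0.086)
t = 7

t = I/(P×r) = 7 years


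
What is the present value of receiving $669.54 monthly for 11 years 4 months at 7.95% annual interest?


Present value of an ordinary annuity: PV = PMT × (1 − (1 + r)^(−n)) / r
Monthly rate r = 0.0795/12 = 0.006625, n = 136
PV = $669.54 × (1 − (1 + 0.0795/12)^(−136)) / (0.0795/12)
PV = $669.54 × 89.453286
PV = $59,892.55

PV = PMT × (1-(1+r)^(-n))/r = $59,892.55


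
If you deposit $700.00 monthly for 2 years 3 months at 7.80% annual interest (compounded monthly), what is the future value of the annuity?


Future value of an ordinary annuity: FV = PMT × ((1 + r)^n − 1) / r
Monthly rate r = 0.078/12 = 0.0065, n = 27
FV = $700.00 × ((1 + 0.078/12)^27 − 1) / (0.078/12)
FV = $700.00 × 29.410049
FV = $20,587.03

FV = PMT × ((1+r)^n - 1)/r = $20,587.03


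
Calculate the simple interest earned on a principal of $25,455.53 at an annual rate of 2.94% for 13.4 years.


Simple interest formula: I = P × r × t
I = $25,455.53 × 0.0294 × 13.4
I = $10,028.46

I = P × r × t = $10,028.46


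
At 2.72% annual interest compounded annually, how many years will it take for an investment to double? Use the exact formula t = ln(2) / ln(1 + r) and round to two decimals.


Doubling condition: (1 + r)^t = 2
Take ln of both sides: t × ln(1 + r) = ln(2)
t = ln(2) / ln(1 + r)
t = 0.693147 / 0.026837
t = 25.83

t = ln(2) / ln(1 + r) = 25.83 years


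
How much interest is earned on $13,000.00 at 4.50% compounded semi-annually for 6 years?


Compound interest earned = final amount − principal.
A = P(1 + r/n)^(nt) = $13,000.00 × (1 + 0.045/2)^(2 × 6) = $16,978.65
Interest = A − P = $16,978.65 − $13,000.00 = $3,978.65

Interest = A - P = $3,978.65


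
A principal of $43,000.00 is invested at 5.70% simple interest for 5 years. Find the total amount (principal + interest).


Total amount formula: A = P(1 + rt) = P + P·r·t
Interest: I = P × r × t = $43,000.00 × 0.057 × 5 = $12,255.00
A = P + I = $43,000.00 + $12,255.00 = $55,255.00

A = P + I = P(1 + rt) = $55,255.00


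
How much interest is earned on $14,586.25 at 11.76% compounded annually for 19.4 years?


Compound interest earned = final amount − principal.
A = P(1 + r/n)^(nt) = $14,586.25 × (1 + 0.1176/1)^(1 × 19.4) = $126,095.53
Interest = A − P = $126,095.53 − $14,586.25 = $111,509.28

Interest = A - P = $111,509.28


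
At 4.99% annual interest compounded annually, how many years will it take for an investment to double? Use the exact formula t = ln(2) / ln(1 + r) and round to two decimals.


Doubling condition: (1 + r)^t = 2
Take ln of both sides: t × ln(1 + r) = ln(2)
t = ln(2) / ln(1 + r)
t = 0.693147 / 0.048695
t = 14.23

t = ln(2) / ln(1 + r) = 14.23 years


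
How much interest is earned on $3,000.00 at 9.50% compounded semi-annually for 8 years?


Compound interest earned = final amount − principal.
A = P(1 + r/n)^(nt) = $3,000.00 × (1 + 0.095/2)^(2 × 8) = $6,303.56
Interest = A − P = $6,303.56 − $3,000.00 = $3,303.56

Interest = A - P = $3,303.56


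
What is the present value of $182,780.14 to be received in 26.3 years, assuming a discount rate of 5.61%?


Present value formula: PV = FV / (1 + r)^t
PV = $182,780.14 / (1 + 0.0561)^26.3
PV = $182,780.14 / 4.201870
PV = $43,499.71

PV = FV / (1 + r)^t = $43,499.71


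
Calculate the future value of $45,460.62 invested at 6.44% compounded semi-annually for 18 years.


Compound interest formula: A = P(1 + r/n)^(nt)
A = $45,460.62 × (1 + 0.0644/2)^(2 × 18)
Growth factor: (1 + 0.0644/2)^36 = 3.1296716
A = $45,460.62 × 3.1296716
A = $142,276.81

A = P(1 + r/n)^(nt) = $142,276.81


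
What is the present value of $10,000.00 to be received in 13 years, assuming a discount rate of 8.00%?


Present value formula: PV = FV / (1 + r)^t
PV = $10,000.00 / (1 + 0.08)^13
PV = $10,000.00 / 2.719624
PV = $3,676.98

PV = FV / (1 + r)^t = $3,676.98


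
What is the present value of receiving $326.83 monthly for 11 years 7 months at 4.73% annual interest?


Present value of an ordinary annuity: PV = PMT × (1 − (1 + r)^(−n)) / r
Monthly rate r = 0.0473/12 ≈ 0.00394167, n = 139
PV = $326.83 × (1 − (1 + 0.0473/12)^(−139)) / (0.0473/12)
PV = $326.83 × 106.860760
PV = $34,925.30

PV = PMT × (1-(1+r)^(-n))/r = $34,925.30


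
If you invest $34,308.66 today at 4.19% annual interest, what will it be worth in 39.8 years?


Future value formula: FV = PV × (1 + r)^t
FV = $34,308.66 × (1 + 0.0419)^39.8
FV = $34,308.66 × 5.1224333
FV = $175,743.82

FV = PV × (1 + r)^t = $175,743.82


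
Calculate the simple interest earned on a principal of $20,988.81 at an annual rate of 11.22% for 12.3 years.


Simple interest formula: I = P × r × t
I = $20,988.81 × 0.1122 × 12.3
I = $28,965.82

I = P × r × t = $28,965.82


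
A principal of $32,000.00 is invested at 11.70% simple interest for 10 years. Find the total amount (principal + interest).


Total amount formula: A = P(1 + rt) = P + P·r·t
Interest: I = P × r × t = $32,000.00 × 0.117 × 10 = $37,440.00
A = P + I = $32,000.00 + $37,440.00 = $69,440.00

A = P + I = P(1 + rt) = $69,440.00


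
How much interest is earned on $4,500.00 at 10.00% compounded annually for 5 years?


Compound interest earned = final amount − principal.
A = P(1 + r/n)^(nt) = $4,500.00 × (1 + 0.1/1)^(1 × 5) = $7,247.30
Interest = A − P = $7,247.30 − $4,500.00 = $2,747.30

Interest = A - P = $2,747.30


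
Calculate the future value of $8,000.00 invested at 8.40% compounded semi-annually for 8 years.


Compound interest formula: A = P(1 + r/n)^(nt)
A = $8,000.00 × (1 + 0.084/2)^(2 × 8)
Growth factor: (1 + 0.084/2)^16 = 1.931450
A = $8,000.00 × 1.931450
A = $15,451.60

A = P(1 + r/n)^(nt) = $15,451.60


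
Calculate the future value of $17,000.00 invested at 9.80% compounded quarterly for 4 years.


Compound interest formula: A = P(1 + r/n)^(nt)
A = $17,000.00 × (1 + 0.098/4)^(4 × 4)
Growth factor: (1 + 0.098/4)^16 = 1.472962
A = $17,000.00 × 1.472962
A = $25,040.35

A = P(1 + r/n)^(nt) = $25,040.35


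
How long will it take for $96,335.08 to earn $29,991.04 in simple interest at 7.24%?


Rearrange the simple interest formula for t:
I = P × r × t  ⇒  t = I / (P × r)
t = $29,991.04 / ($96,335.08 × 0.0724)
t = 4.3

t = I/(P×r) = 4.3 years


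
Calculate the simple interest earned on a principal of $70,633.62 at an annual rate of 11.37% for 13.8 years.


Simple interest formula: I = P × r × t
I = $70,633.62 × 0.1137 × 13.8
I = $110,828.39

I = P × r × t = $110,828.39


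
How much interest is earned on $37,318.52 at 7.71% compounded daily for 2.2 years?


Compound interest earned = final amount − principal.
A = P(1 + r/n)^(nt) = $37,318.52 × (1 + 0.0771/365)^(365 × 2.2) = $44,216.23
Interest = A − P = $44,216.23 − $37,318.52 = $6,897.71

Interest = A - P = $6,897.71


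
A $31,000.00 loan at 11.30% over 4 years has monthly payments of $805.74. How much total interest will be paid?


Total paid over the life of the loan = PMT × n.
Total paid = $805.74 × 48 = $38,675.52
Total interest = total paid − principal = $38,675.52 − $31,000.00 = $7,675.52

Total interest = (PMT × n) - PV = $7,675.52


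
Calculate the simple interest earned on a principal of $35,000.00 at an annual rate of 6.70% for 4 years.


Simple interest formula: I = P × r × t
I = $35,000.00 × 0.067 × 4
I = $9,380.00

I = P × r × t = $9,380.00


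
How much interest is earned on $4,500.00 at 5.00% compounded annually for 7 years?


Compound interest earned = final amount − principal.
A = P(1 + r/n)^(nt) = $4,500.00 × (1 + 0.05/1)^(1 × 7) = $6,331.95
Interest = A − P = $6,331.95 − $4,500.00 = $1,831.95

Interest = A - P = $1,831.95


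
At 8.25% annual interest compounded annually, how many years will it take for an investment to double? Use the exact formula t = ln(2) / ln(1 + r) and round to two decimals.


Doubling condition: (1 + r)^t = 2
Take ln of both sides: t × ln(1 + r) = ln(2)
t = ln(2) / ln(1 + r)
t = 0.693147 / 0.079273
t = 8.74

t = ln(2) / ln(1 + r) = 8.74 years


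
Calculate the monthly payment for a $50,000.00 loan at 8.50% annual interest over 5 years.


Loan payment formula: PMT = PV × r / (1 − (1 + r)^(−n))
Monthly rate r = 0.085/12 ≈ 0.00708333, n = 60 months
Denominator: 1 − (1 + 0.085/12)^(−60) = 0.345250
PMT = $50,000.00 × (0.085/12) / 0.345250
PMT = $1,025.83 per month

PMT = PV × r / (1-(1+r)^(-n)) = $1,025.83/month


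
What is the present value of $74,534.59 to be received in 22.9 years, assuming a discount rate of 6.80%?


Present value formula: PV = FV / (1 + r)^t
PV = $74,534.59 / (1 + 0.068)^22.9
PV = $74,534.59 / 4.511092
PV = $16,522.52

PV = FV / (1 + r)^t = $16,522.52


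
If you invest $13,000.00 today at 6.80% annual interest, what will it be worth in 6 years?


Future value formula: FV = PV × (1 + r)^t
FV = $13,000.00 × (1 + 0.068)^6
FV = $13,000.00 × 1.4839782
FV = $19,291.72

FV = PV × (1 + r)^t = $19,291.72


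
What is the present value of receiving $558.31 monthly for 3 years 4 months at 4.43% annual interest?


Present value of an ordinary annuity: PV = PMT × (1 − (1 + r)^(−n)) / r
Monthly rate r = 0.0443/12 ≈ 0.00369167, n = 40
PV = $558.31 × (1 − (1 + 0.0443/12)^(−40)) / (0.0443/12)
PV = $558.31 × 37.123275
PV = $20,726.30

PV = PMT × (1-(1+r)^(-n))/r = $20,726.30


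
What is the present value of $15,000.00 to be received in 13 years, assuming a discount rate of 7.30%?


Present value formula: PV = FV / (1 + r)^t
PV = $15,000.00 / (1 + 0.073)^13
PV = $15,000.00 / 2.4991734
PV = $6,001.98

PV = FV / (1 + r)^t = $6,001.98


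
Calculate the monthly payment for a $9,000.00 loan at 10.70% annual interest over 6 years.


Loan payment formula: PMT = PV × r / (1 − (1 + r)^(−n))
Monthly rate r = 0.107/12 ≈ 0.00891667, n = 72 months
Denominator: 1 − (1 + 0.107/12)^(−72) = 0.472262
PMT = $9,000.00 × (0.107/12) / 0.472262
PMT = $169.93 per month

PMT = PV × r / (1-(1+r)^(-n)) = $169.93/month


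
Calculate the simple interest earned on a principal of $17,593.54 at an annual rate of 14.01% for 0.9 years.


Simple interest formula: I = P × r × t
I = $17,593.54 × 0.1401 × 0.9
I = $2,218.37

I = P × r × t = $2,218.37


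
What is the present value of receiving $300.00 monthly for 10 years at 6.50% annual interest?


Present value of an ordinary annuity: PV = PMT × (1 − (1 + r)^(−n)) / r
Monthly rate r = 0.065/12 ≈ 0.00541667, n = 120
PV = $300.00 × (1 − (1 + 0.065/12)^(−120)) / (0.065/12)
PV = $300.00 × 88.068500
PV = $26,420.55

PV = PMT × (1-(1+r)^(-n))/r = $26,420.55


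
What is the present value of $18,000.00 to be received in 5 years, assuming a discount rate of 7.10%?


Present value formula: PV = FV / (1 + r)^t
PV = $18,000.00 / (1 + 0.071)^5
PV = $18,000.00 / 1.409118
PV = $12,773.95

PV = FV / (1 + r)^t = $12,773.95


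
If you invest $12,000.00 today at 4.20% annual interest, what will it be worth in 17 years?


Future value formula: FV = PV × (1 + r)^t
FV = $12,000.00 × (1 + 0.042)^17
FV = $12,000.00 × 2.012571
FV = $24,150.85

FV = PV × (1 + r)^t = $24,150.85


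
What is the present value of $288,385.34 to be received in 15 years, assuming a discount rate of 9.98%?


Present value formula: PV = FV / (1 + r)^t
PV = $288,385.34 / (1 + 0.0998)^15
PV = $288,385.34 / 4.1658702
PV = $69,225.71

PV = FV / (1 + r)^t = $69,225.71


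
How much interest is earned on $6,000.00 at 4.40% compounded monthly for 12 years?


Compound interest earned = final amount − principal.
A = P(1 + r/n)^(nt) = $6,000.00 × (1 + 0.044/12)^(12 × 12) = $10,163.41
Interest = A − P = $10,163.41 − $6,000.00 = $4,163.41

Interest = A - P = $4,163.41


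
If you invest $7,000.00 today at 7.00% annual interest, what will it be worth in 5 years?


Future value formula: FV = PV × (1 + r)^t
FV = $7,000.00 × (1 + 0.07)^5
FV = $7,000.00 × 1.402552
FV = $9,817.86

FV = PV × (1 + r)^t = $9,817.86


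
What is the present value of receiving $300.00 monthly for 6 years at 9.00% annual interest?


Present value of an ordinary annuity: PV = PMT × (1 − (1 + r)^(−n)) / r
Monthly rate r = 0.09/12 = 0.0075, n = 72
PV = $300.00 × (1 − (1 + 0.09/12)^(−72)) / (0.09/12)
PV = $300.00 × 55.476849
PV = $16,643.05

PV = PMT × (1-(1+r)^(-n))/r = $16,643.05


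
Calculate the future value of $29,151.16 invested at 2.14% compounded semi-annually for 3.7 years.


Compound interest formula: A = P(1 + r/n)^(nt)
A = $29,151.16 × (1 + 0.0214/2)^(2 × 3.7)
Growth factor: (1 + 0.0214/2)^7.4 = 1.081944
A = $29,151.16 × 1.081944
A = $31,539.92

A = P(1 + r/n)^(nt) = $31,539.92


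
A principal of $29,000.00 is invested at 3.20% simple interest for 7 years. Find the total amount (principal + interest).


Total amount formula: A = P(1 + rt) = P + P·r·t
Interest: I = P × r × t = $29,000.00 × 0.032 × 7 = $6,496.00
A = P + I = $29,000.00 + $6,496.00 = $35,496.00

A = P + I = P(1 + rt) = $35,496.00


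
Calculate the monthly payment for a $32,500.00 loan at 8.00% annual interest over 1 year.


Loan payment formula: PMT = PV × r / (1 − (1 + r)^(−n))
Monthly rate r = 0.08/12 ≈ 0.00666667, n = 12 months
Denominator: 1 − (1 + 0.08/12)^(−12) = 0.07663855
PMT = $32,500.00 × (0.08/12) / 0.07663855
PMT = $2,827.12 per month

PMT = PV × r / (1-(1+r)^(-n)) = $2,827.12/month


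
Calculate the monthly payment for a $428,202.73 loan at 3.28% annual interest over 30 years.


Loan payment formula: PMT = PV × r / (1 − (1 + r)^(−n))
Monthly rate r = 0.0328/12 ≈ 0.00273333, n = 360 months
Denominator: 1 − (1 + 0.0328/12)^(−360) = 0.625685
PMT = $428,202.73 × (0.0328/12) / 0.625685
PMT = $1,870.62 per month

PMT = PV × r / (1-(1+r)^(-n)) = $1,870.62/month


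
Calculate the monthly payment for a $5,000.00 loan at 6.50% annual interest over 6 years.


Loan payment formula: PMT = PV × r / (1 − (1 + r)^(−n))
Monthly rate r = 0.065/12 ≈ 0.00541667, n = 72 months
Denominator: 1 − (1 + 0.065/12)^(−72) = 0.322230
PMT = $5,000.00 × (0.065/12) / 0.322230
PMT = $84.05 per month

PMT = PV × r / (1-(1+r)^(-n)) = $84.05/month


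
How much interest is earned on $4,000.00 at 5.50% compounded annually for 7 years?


Compound interest earned = final amount − principal.
A = P(1 + r/n)^(nt) = $4,000.00 × (1 + 0.055/1)^(1 × 7) = $5,818.72
Interest = A − P = $5,818.72 − $4,000.00 = $1,818.72

Interest = A - P = $1,818.72


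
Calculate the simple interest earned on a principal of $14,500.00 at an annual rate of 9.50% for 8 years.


Simple interest formula: I = P × r × t
I = $14,500.00 × 0.095 × 8
I = $11,020.00

I = P × r × t = $11,020.00


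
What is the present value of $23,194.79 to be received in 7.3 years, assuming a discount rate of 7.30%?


Present value formula: PV = FV / (1 + r)^t
PV = $23,194.79 / (1 + 0.073)^7.3
PV = $23,194.79 / 1.6725456
PV = $13,867.96

PV = FV / (1 + r)^t = $13,867.96


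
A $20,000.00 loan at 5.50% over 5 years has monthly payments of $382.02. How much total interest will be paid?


Total paid over the life of the loan = PMT × n.
Total paid = $382.02 × 60 = $22,921.20
Total interest = total paid − principal = $22,921.20 − $20,000.00 = $2,921.20

Total interest = (PMT × n) - PV = $2,921.20


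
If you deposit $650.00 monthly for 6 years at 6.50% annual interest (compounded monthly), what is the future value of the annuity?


Future value of an ordinary annuity: FV = PMT × ((1 + r)^n − 1) / r
Monthly rate r = 0.065/12 ≈ 0.00541667, n = 72
FV = $650.00 × ((1 + 0.065/12)^72 − 1) / (0.065/12)
FV = $650.00 × 87.771168
FV = $57,051.26

FV = PMT × ((1+r)^n - 1)/r = $57,051.26


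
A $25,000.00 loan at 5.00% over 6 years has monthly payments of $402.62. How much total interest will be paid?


Total paid over the life of the loan = PMT × n.
Total paid = $402.62 × 72 = $28,988.64
Total interest = total paid − principal = $28,988.64 − $25,000.00 = $3,988.64

Total interest = (PMT × n) - PV = $3,988.64


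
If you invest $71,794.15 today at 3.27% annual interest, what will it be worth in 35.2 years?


Future value formula: FV = PV × (1 + r)^t
FV = $71,794.15 × (1 + 0.0327)^35.2
FV = $71,794.15 × 3.1037807
FV = $222,833.30

FV = PV × (1 + r)^t = $222,833.30


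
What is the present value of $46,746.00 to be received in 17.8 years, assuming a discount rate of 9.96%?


Present value formula: PV = FV / (1 + r)^t
PV = $46,746.00 / (1 + 0.0996)^17.8
PV = $46,746.00 / 5.419737
PV = $8,625.14

PV = FV / (1 + r)^t = $8,625.14


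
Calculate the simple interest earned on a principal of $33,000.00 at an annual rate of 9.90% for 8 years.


Simple interest formula: I = P × r × t
I = $33,000.00 × 0.099 × 8
I = $26,136.00

I = P × r × t = $26,136.00


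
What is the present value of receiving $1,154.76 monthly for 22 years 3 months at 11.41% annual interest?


Present value of an ordinary annuity: PV = PMT × (1 − (1 + r)^(−n)) / r
Monthly rate r = 0.1141/12 ≈ 0.00950833, n = 267
PV = $1,154.76 × (1 − (1 + 0.1141/12)^(−267)) / (0.1141/12)
PV = $1,154.76 × 96.765663
PV = $111,741.12

PV = PMT × (1-(1+r)^(-n))/r = $111,741.12


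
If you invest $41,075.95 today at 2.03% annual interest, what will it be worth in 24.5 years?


Future value formula: FV = PV × (1 + r)^t
FV = $41,075.95 × (1 + 0.0203)^24.5
FV = $41,075.95 × 1.636188
FV = $67,207.98

FV = PV × (1 + r)^t = $67,207.98


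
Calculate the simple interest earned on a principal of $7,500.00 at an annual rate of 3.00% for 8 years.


Simple interest formula: I = P × r × t
I = $7,500.00 × 0.03 × 8
I = $1,800.00

I = P × r × t = $1,800.00


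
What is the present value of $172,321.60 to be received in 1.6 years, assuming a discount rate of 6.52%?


Present value formula: PV = FV / (1 + r)^t
PV = $172,321.60 / (1 + 0.0652)^1.6
PV = $172,321.60 / 1.1063432
PV = $155,757.82

PV = FV / (1 + r)^t = $155,757.82


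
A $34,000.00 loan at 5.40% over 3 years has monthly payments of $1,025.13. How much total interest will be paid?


Total paid over the life of the loan = PMT × n.
Total paid = $1,025.13 × 36 = $36,904.68
Total interest = total paid − principal = $36,904.68 − $34,000.00 = $2,904.68

Total interest = (PMT × n) - PV = $2,904.68


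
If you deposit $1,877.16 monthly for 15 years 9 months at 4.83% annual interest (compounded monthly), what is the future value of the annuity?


Future value of an ordinary annuity: FV = PMT × ((1 + r)^n − 1) / r
Monthly rate r = 0.0483/12 = 0.004025, n = 189
FV = $1,877.16 × ((1 + 0.0483/12)^189 − 1) / (0.0483/12)
FV = $1,877.16 × 282.375727
FV = $530,064.42

FV = PMT × ((1+r)^n - 1)/r = $530,064.42


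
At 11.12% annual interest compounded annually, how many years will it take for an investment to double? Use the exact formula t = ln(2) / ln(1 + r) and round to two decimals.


Doubling condition: (1 + r)^t = 2
Take ln of both sides: t × ln(1 + r) = ln(2)
t = ln(2) / ln(1 + r)
t = 0.693147 / 0.105441
t = 6.57

t = ln(2) / ln(1 + r) = 6.57 years


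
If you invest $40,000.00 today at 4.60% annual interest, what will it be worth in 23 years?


Future value formula: FV = PV × (1 + r)^t
FV = $40,000.00 × (1 + 0.046)^23
FV = $40,000.00 × 2.8133823
FV = $112,535.29

FV = PV × (1 + r)^t = $112,535.29


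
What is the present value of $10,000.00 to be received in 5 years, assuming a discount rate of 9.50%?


Present value formula: PV = FV / (1 + r)^t
PV = $10,000.00 / (1 + 0.095)^5
PV = $10,000.00 / 1.574239
PV = $6,352.28

PV = FV / (1 + r)^t = $6,352.28


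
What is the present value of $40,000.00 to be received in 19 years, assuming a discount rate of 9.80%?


Present value formula: PV = FV / (1 + r)^t
PV = $40,000.00 / (1 + 0.098)^19
PV = $40,000.00 / 5.908054
PV = $6,770.42

PV = FV / (1 + r)^t = $6,770.42


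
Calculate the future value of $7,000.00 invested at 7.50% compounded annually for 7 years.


Compound interest formula: A = P(1 + r/n)^(nt)
A = $7,000.00 × (1 + 0.075/1)^(1 × 7)
Growth factor: (1 + 0.075/1)^7 = 1.659049
A = $7,000.00 × 1.659049
A = $11,613.34

A = P(1 + r/n)^(nt) = $11,613.34


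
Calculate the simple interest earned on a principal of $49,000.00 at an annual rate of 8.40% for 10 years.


Simple interest formula: I = P × r × t
I = $49,000.00 × 0.084 × 10
I = $41,160.00

I = P × r × t = $41,160.00


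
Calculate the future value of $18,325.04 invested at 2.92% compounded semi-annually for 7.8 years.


Compound interest formula: A = P(1 + r/n)^(nt)
A = $18,325.04 × (1 + 0.0292/2)^(2 × 7.8)
Growth factor: (1 + 0.0292/2)^15.6 = 1.253718
A = $18,325.04 × 1.253718
A = $22,974.43

A = P(1 + r/n)^(nt) = $22,974.43


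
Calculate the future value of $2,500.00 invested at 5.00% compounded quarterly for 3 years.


Compound interest formula: A = P(1 + r/n)^(nt)
A = $2,500.00 × (1 + 0.05/4)^(4 × 3)
Growth factor: (1 + 0.05/4)^12 = 1.160755
A = $2,500.00 × 1.160755
A = $2,901.89

A = P(1 + r/n)^(nt) = $2,901.89


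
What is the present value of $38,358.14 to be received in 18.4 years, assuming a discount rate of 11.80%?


Present value formula: PV = FV / (1 + r)^t
PV = $38,358.14 / (1 + 0.118)^18.4
PV = $38,358.14 / 7.786265
PV = $4,926.39

PV = FV / (1 + r)^t = $4,926.39


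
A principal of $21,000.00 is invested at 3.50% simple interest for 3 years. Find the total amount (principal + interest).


Total amount formula: A = P(1 + rt) = P + P·r·t
Interest: I = P × r × t = $21,000.00 × 0.035 × 3 = $2,205.00
A = P + I = $21,000.00 + $2,205.00 = $23,205.00

A = P + I = P(1 + rt) = $23,205.00


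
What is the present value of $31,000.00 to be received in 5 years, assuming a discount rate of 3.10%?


Present value formula: PV = FV / (1 + r)^t
PV = $31,000.00 / (1 + 0.031)^5
PV = $31,000.00 / 1.1649126
PV = $26,611.44

PV = FV / (1 + r)^t = $26,611.44


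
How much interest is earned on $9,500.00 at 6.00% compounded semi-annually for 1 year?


Compound interest earned = final amount − principal.
A = P(1 + r/n)^(nt) = $9,500.00 × (1 + 0.06/2)^(2 × 1) = $10,078.55
Interest = A − P = $10,078.55 − $9,500.00 = $578.55

Interest = A - P = $578.55


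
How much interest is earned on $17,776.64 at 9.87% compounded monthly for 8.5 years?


Compound interest earned = final amount − principal.
A = P(1 + r/n)^(nt) = $17,776.64 × (1 + 0.0987/12)^(12 × 8.5) = $40,993.10
Interest = A − P = $40,993.10 − $17,776.64 = $23,216.46

Interest = A - P = $23,216.46


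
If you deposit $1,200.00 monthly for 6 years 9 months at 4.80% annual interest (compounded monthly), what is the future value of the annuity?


Future value of an ordinary annuity: FV = PMT × ((1 + r)^n − 1) / r
Monthly rate r = 0.048/12 = 0.004, n = 81
FV = $1,200.00 × ((1 + 0.048/12)^81 − 1) / (0.048/12)
FV = $1,200.00 × 95.438506
FV = $114,526.21

FV = PMT × ((1+r)^n - 1)/r = $114,526.21


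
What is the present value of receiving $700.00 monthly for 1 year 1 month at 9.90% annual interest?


Present value of an ordinary annuity: PV = PMT × (1 − (1 + r)^(−n)) / r
Monthly rate r = 0.099/12 = 0.00825, n = 13
PV = $700.00 × (1 − (1 + 0.099/12)^(−13)) / (0.099/12)
PV = $700.00 × 12.279224
PV = $8,595.46

PV = PMT × (1-(1+r)^(-n))/r = $8,595.46


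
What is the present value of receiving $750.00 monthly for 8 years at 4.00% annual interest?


Present value of an ordinary annuity: PV = PMT × (1 − (1 + r)^(−n)) / r
Monthly rate r = 0.04/12 ≈ 0.00333333, n = 96
PV = $750.00 × (1 − (1 + 0.04/12)^(−96)) / (0.04/12)
PV = $750.00 × 82.039332
PV = $61,529.50

PV = PMT × (1-(1+r)^(-n))/r = $61,529.50


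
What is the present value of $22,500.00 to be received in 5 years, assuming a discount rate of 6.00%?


Present value formula: PV = FV / (1 + r)^t
PV = $22,500.00 / (1 + 0.06)^5
PV = $22,500.00 / 1.3382256
PV = $16,813.31

PV = FV / (1 + r)^t = $16,813.31


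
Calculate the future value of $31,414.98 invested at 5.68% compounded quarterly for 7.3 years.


Compound interest formula: A = P(1 + r/n)^(nt)
A = $31,414.98 × (1 + 0.0568/4)^(4 × 7.3)
Growth factor: (1 + 0.0568/4)^29.2 = 1.5094172
A = $31,414.98 × 1.5094172
A = $47,418.31

A = P(1 + r/n)^(nt) = $47,418.31


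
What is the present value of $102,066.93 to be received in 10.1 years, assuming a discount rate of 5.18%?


Present value formula: PV = FV / (1 + r)^t
PV = $102,066.93 / (1 + 0.0518)^10.1
PV = $102,066.93 / 1.6654246
PV = $61,285.83

PV = FV / (1 + r)^t = $61,285.83


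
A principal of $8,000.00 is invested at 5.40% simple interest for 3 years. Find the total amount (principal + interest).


Total amount formula: A = P(1 + rt) = P + P·r·t
Interest: I = P × r × t = $8,000.00 × 0.054 × 3 = $1,296.00
A = P + I = $8,000.00 + $1,296.00 = $9,296.00

A = P + I = P(1 + rt) = $9,296.00


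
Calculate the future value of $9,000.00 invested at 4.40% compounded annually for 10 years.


Compound interest formula: A = P(1 + r/n)^(nt)
A = $9,000.00 × (1 + 0.044/1)^(1 × 10)
Growth factor: (1 + 0.044/1)^10 = 1.538172
A = $9,000.00 × 1.538172
A = $13,843.55

A = P(1 + r/n)^(nt) = $13,843.55


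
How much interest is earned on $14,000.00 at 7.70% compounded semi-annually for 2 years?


Compound interest earned = final amount − principal.
A = P(1 + r/n)^(nt) = $14,000.00 × (1 + 0.077/2)^(2 × 2) = $16,283.74
Interest = A − P = $16,283.74 − $14,000.00 = $2,283.74

Interest = A - P = $2,283.74


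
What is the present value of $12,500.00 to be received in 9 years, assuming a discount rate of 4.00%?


Present value formula: PV = FV / (1 + r)^t
PV = $12,500.00 / (1 + 0.04)^9
PV = $12,500.00 / 1.423312
PV = $8,782.33

PV = FV / (1 + r)^t = $8,782.33


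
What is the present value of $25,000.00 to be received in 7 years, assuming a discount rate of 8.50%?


Present value formula: PV = FV / (1 + r)^t
PV = $25,000.00 / (1 + 0.085)^7
PV = $25,000.00 / 1.770142
PV = $14,123.16

PV = FV / (1 + r)^t = $14,123.16


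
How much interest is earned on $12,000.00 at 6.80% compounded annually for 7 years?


Compound interest earned = final amount − principal.
A = P(1 + r/n)^(nt) = $12,000.00 × (1 + 0.068/1)^(1 × 7) = $19,018.66
Interest = A − P = $19,018.66 − $12,000.00 = $7,018.66

Interest = A - P = $7,018.66


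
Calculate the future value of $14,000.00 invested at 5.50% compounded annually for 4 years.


Compound interest formula: A = P(1 + r/n)^(nt)
A = $14,000.00 × (1 + 0.055/1)^(1 × 4)
Growth factor: (1 + 0.055/1)^4 = 1.238825
A = $14,000.00 × 1.238825
A = $17,343.55

A = P(1 + r/n)^(nt) = $17,343.55


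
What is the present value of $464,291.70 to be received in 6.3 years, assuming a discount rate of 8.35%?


Present value formula: PV = FV / (1 + r)^t
PV = $464,291.70 / (1 + 0.0835)^6.3
PV = $464,291.70 / 1.6573803
PV = $280,135.89

PV = FV / (1 + r)^t = $280,135.89


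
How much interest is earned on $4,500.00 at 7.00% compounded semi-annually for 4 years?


Compound interest earned = final amount − principal.
A = P(1 + r/n)^(nt) = $4,500.00 × (1 + 0.07/2)^(2 × 4) = $5,925.64
Interest = A − P = $5,925.64 − $4,500.00 = $1,425.64

Interest = A - P = $1,425.64


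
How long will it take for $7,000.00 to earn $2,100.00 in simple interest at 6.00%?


Rearrange the simple interest formula for t:
I = P × r × t  ⇒  t = I / (P × r)
t = $2,100.00 / ($7,000.00 × 0.06)
t = 5

t = I/(P×r) = 5 years


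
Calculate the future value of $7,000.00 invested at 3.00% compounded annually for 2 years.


Compound interest formula: A = P(1 + r/n)^(nt)
A = $7,000.00 × (1 + 0.03/1)^(1 × 2)
Growth factor: (1 + 0.03/1)^2 = 1.060900
A = $7,000.00 × 1.060900
A = $7,426.30

A = P(1 + r/n)^(nt) = $7,426.30


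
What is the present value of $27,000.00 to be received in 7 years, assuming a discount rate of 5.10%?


Present value formula: PV = FV / (1 + r)^t
PV = $27,000.00 / (1 + 0.051)^7
PV = $27,000.00 / 1.416508
PV = $19,060.96

PV = FV / (1 + r)^t = $19,060.96


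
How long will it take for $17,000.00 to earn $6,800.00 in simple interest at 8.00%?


Rearrange the simple interest formula for t:
I = P × r × t  ⇒  t = I / (P × r)
t = $6,800.00 / ($17,000.00 × 0.08)
t = 5

t = I/(P×r) = 5 years


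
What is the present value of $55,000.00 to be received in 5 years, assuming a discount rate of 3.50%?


Present value formula: PV = FV / (1 + r)^t
PV = $55,000.00 / (1 + 0.035)^5
PV = $55,000.00 / 1.1876863
PV = $46,308.52

PV = FV / (1 + r)^t = $46,308.52


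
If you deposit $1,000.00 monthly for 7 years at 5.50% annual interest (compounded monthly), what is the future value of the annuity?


Future value of an ordinary annuity: FV = PMT × ((1 + r)^n − 1) / r
Monthly rate r = 0.055/12 ≈ 0.00458333, n = 84
FV = $1,000.00 × ((1 + 0.055/12)^84 − 1) / (0.055/12)
FV = $1,000.00 × 102.179391
FV = $102,179.39

FV = PMT × ((1+r)^n - 1)/r = $102,179.39


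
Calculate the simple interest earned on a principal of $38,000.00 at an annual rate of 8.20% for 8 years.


Simple interest formula: I = P × r × t
I = $38,000.00 × 0.082 × 8
I = $24,928.00

I = P × r × t = $24,928.00


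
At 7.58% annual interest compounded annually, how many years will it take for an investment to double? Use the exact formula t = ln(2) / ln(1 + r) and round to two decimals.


Doubling condition: (1 + r)^t = 2
Take ln of both sides: t × ln(1 + r) = ln(2)
t = ln(2) / ln(1 + r)
t = 0.693147 / 0.073065
t = 9.49

t = ln(2) / ln(1 + r) = 9.49 years


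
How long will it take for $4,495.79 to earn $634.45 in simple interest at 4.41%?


Rearrange the simple interest formula for t:
I = P × r × t  ⇒  t = I / (P × r)
t = $634.45 / ($4,495.79 × 0.0441)
t = 3.2

t = I/(P×r) = 3.2 years


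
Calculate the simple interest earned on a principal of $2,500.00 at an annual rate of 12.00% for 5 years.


Simple interest formula: I = P × r × t
I = $2,500.00 × 0.12 × 5
I = $1,500.00

I = P × r × t = $1,500.00


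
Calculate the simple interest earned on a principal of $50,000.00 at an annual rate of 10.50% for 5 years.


Simple interest formula: I = P × r × t
I = $50,000.00 × 0.105 × 5
I = $26,250.00

I = P × r × t = $26,250.00


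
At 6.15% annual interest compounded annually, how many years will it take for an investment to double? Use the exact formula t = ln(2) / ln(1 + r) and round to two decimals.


Doubling condition: (1 + r)^t = 2
Take ln of both sides: t × ln(1 + r) = ln(2)
t = ln(2) / ln(1 + r)
t = 0.693147 / 0.059683
t = 11.61

t = ln(2) / ln(1 + r) = 11.61 years


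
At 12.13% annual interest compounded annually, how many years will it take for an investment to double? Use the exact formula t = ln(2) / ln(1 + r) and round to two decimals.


Doubling condition: (1 + r)^t = 2
Take ln of both sides: t × ln(1 + r) = ln(2)
t = ln(2) / ln(1 + r)
t = 0.693147 / 0.114489
t = 6.05

t = ln(2) / ln(1 + r) = 6.05 years


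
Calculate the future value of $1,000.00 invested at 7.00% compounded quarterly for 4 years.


Compound interest formula: A = P(1 + r/n)^(nt)
A = $1,000.00 × (1 + 0.07/4)^(4 × 4)
Growth factor: (1 + 0.07/4)^16 = 1.319929
A = $1,000.00 × 1.319929
A = $1,319.93

A = P(1 + r/n)^(nt) = $1,319.93


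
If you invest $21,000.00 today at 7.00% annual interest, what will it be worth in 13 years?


Future value formula: FV = PV × (1 + r)^t
FV = $21,000.00 × (1 + 0.07)^13
FV = $21,000.00 × 2.4098450002
FV = $50,606.75

FV = PV × (1 + r)^t = $50,606.75


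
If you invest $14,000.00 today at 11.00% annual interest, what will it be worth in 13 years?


Future value formula: FV = PV × (1 + r)^t
FV = $14,000.00 × (1 + 0.11)^13
FV = $14,000.00 × 3.883280
FV = $54,365.92

FV = PV × (1 + r)^t = $54,365.92


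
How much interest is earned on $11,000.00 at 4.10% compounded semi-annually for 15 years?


Compound interest earned = final amount − principal.
A = P(1 + r/n)^(nt) = $11,000.00 × (1 + 0.041/2)^(2 × 15) = $20,220.08
Interest = A − P = $20,220.08 − $11,000.00 = $9,220.08

Interest = A - P = $9,220.08


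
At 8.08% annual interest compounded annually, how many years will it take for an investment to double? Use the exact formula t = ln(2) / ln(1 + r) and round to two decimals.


Doubling condition: (1 + r)^t = 2
Take ln of both sides: t × ln(1 + r) = ln(2)
t = ln(2) / ln(1 + r)
t = 0.693147 / 0.077702
t = 8.92

t = ln(2) / ln(1 + r) = 8.92 years


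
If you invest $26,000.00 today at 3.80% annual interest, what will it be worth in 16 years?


Future value formula: FV = PV × (1 + r)^t
FV = $26,000.00 × (1 + 0.038)^16
FV = $26,000.00 × 1.816175
FV = $47,220.55

FV = PV × (1 + r)^t = $47,220.55


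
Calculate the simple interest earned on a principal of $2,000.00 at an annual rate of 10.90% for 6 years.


Simple interest formula: I = P × r × t
I = $2,000.00 × 0.109 × 6
I = $1,308.00

I = P × r × t = $1,308.00


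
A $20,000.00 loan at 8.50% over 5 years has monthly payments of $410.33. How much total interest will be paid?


Total paid over the life of the loan = PMT × n.
Total paid = $410.33 × 60 = $24,619.80
Total interest = total paid − principal = $24,619.80 − $20,000.00 = $4,619.80

Total interest = (PMT × n) - PV = $4,619.80


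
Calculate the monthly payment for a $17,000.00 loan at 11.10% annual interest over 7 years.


Loan payment formula: PMT = PV × r / (1 − (1 + r)^(−n))
Monthly rate r = 0.111/12 = 0.00925, n = 84 months
Denominator: 1 − (1 + 0.111/12)^(−84) = 0.538572
PMT = $17,000.00 × (0.111/12) / 0.538572
PMT = $291.98 per month

PMT = PV × r / (1-(1+r)^(-n)) = $291.98/month


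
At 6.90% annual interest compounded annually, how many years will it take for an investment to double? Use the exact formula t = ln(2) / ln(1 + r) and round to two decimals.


Doubling condition: (1 + r)^t = 2
Take ln of both sides: t × ln(1 + r) = ln(2)
t = ln(2) / ln(1 + r)
t = 0.693147 / 0.066724
t = 10.39

t = ln(2) / ln(1 + r) = 10.39 years


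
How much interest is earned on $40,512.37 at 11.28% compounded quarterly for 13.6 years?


Compound interest earned = final amount − principal.
A = P(1 + r/n)^(nt) = $40,512.37 × (1 + 0.1128/4)^(4 × 13.6) = $183,911.58
Interest = A − P = $183,911.58 − $40,512.37 = $143,399.21

Interest = A - P = $143,399.21


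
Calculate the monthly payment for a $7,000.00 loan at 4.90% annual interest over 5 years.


Loan payment formula: PMT = PV × r / (1 − (1 + r)^(−n))
Monthly rate r = 0.049/12 ≈ 0.00408333, n = 60 months
Denominator: 1 − (1 + 0.049/12)^(−60) = 0.216905
PMT = $7,000.00 × (0.049/12) / 0.216905
PMT = $131.78 per month

PMT = PV × r / (1-(1+r)^(-n)) = $131.78/month


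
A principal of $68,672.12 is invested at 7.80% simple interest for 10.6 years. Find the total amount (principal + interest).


Total amount formula: A = P(1 + rt) = P + P·r·t
Interest: I = P × r × t = $68,672.12 × 0.078 × 10.6 = $56,778.11
A = P + I = $68,672.12 + $56,778.11 = $125,450.23

A = P + I = P(1 + rt) = $125,450.23


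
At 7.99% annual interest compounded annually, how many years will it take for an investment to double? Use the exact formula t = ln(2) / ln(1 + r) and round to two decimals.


Doubling condition: (1 + r)^t = 2
Take ln of both sides: t × ln(1 + r) = ln(2)
t = ln(2) / ln(1 + r)
t = 0.693147 / 0.076868
t = 9.02

t = ln(2) / ln(1 + r) = 9.02 years


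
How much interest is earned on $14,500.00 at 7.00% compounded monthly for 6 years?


Compound interest earned = final amount − principal.
A = P(1 + r/n)^(nt) = $14,500.00 × (1 + 0.07/12)^(12 × 6) = $22,041.53
Interest = A − P = $22,041.53 − $14,500.00 = $7,541.53

Interest = A - P = $7,541.53


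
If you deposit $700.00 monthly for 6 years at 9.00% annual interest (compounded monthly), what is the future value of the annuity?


Future value of an ordinary annuity: FV = PMT × ((1 + r)^n − 1) / r
Monthly rate r = 0.09/12 = 0.0075, n = 72
FV = $700.00 × ((1 + 0.09/12)^72 − 1) / (0.09/12)
FV = $700.00 × 95.007028
FV = $66,504.92

FV = PMT × ((1+r)^n - 1)/r = $66,504.92


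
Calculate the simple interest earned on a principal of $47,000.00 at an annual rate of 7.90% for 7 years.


Simple interest formula: I = P × r × t
I = $47,000.00 × 0.079 × 7
I = $25,991.00

I = P × r × t = $25,991.00


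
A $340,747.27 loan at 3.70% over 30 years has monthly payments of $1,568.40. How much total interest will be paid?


Total paid over the life of the loan = PMT × n.
Total paid = $1,568.40 × 360 = $564,624.00
Total interest = total paid − principal = $564,624.00 − $340,747.27 = $223,876.73

Total interest = (PMT × n) - PV = $223,876.73
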